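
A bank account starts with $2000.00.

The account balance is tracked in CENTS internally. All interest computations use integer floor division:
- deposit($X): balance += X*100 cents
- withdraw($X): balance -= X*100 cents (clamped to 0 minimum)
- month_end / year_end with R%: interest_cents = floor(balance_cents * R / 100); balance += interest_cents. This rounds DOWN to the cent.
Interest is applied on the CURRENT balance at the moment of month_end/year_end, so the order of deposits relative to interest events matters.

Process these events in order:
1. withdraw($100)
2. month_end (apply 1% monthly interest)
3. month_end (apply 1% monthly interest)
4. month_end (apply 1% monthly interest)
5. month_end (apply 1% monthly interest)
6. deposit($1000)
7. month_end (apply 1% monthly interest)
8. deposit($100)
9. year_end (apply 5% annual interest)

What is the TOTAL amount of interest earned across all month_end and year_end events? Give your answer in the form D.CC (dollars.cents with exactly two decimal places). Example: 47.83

After 1 (withdraw($100)): balance=$1900.00 total_interest=$0.00
After 2 (month_end (apply 1% monthly interest)): balance=$1919.00 total_interest=$19.00
After 3 (month_end (apply 1% monthly interest)): balance=$1938.19 total_interest=$38.19
After 4 (month_end (apply 1% monthly interest)): balance=$1957.57 total_interest=$57.57
After 5 (month_end (apply 1% monthly interest)): balance=$1977.14 total_interest=$77.14
After 6 (deposit($1000)): balance=$2977.14 total_interest=$77.14
After 7 (month_end (apply 1% monthly interest)): balance=$3006.91 total_interest=$106.91
After 8 (deposit($100)): balance=$3106.91 total_interest=$106.91
After 9 (year_end (apply 5% annual interest)): balance=$3262.25 total_interest=$262.25

Answer: 262.25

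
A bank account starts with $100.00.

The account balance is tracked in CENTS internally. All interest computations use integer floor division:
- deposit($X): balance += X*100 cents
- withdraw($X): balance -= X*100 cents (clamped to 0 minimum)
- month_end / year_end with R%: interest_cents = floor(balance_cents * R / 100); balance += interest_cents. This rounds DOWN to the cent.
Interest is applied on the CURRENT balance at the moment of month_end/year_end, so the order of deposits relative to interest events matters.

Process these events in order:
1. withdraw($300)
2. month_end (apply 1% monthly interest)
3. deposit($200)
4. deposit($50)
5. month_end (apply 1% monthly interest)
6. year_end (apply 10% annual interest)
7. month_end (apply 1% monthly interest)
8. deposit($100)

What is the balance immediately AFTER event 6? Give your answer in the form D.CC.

After 1 (withdraw($300)): balance=$0.00 total_interest=$0.00
After 2 (month_end (apply 1% monthly interest)): balance=$0.00 total_interest=$0.00
After 3 (deposit($200)): balance=$200.00 total_interest=$0.00
After 4 (deposit($50)): balance=$250.00 total_interest=$0.00
After 5 (month_end (apply 1% monthly interest)): balance=$252.50 total_interest=$2.50
After 6 (year_end (apply 10% annual interest)): balance=$277.75 total_interest=$27.75

Answer: 277.75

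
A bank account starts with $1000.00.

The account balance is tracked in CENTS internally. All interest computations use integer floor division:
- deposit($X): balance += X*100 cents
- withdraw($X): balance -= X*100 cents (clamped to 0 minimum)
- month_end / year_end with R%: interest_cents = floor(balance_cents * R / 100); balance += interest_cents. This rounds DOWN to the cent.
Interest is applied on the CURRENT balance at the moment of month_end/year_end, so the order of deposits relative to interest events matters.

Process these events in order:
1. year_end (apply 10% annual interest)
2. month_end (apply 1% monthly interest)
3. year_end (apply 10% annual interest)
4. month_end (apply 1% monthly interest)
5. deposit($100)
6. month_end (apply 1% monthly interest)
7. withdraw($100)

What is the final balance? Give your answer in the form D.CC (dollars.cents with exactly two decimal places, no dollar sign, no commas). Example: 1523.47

After 1 (year_end (apply 10% annual interest)): balance=$1100.00 total_interest=$100.00
After 2 (month_end (apply 1% monthly interest)): balance=$1111.00 total_interest=$111.00
After 3 (year_end (apply 10% annual interest)): balance=$1222.10 total_interest=$222.10
After 4 (month_end (apply 1% monthly interest)): balance=$1234.32 total_interest=$234.32
After 5 (deposit($100)): balance=$1334.32 total_interest=$234.32
After 6 (month_end (apply 1% monthly interest)): balance=$1347.66 total_interest=$247.66
After 7 (withdraw($100)): balance=$1247.66 total_interest=$247.66

Answer: 1247.66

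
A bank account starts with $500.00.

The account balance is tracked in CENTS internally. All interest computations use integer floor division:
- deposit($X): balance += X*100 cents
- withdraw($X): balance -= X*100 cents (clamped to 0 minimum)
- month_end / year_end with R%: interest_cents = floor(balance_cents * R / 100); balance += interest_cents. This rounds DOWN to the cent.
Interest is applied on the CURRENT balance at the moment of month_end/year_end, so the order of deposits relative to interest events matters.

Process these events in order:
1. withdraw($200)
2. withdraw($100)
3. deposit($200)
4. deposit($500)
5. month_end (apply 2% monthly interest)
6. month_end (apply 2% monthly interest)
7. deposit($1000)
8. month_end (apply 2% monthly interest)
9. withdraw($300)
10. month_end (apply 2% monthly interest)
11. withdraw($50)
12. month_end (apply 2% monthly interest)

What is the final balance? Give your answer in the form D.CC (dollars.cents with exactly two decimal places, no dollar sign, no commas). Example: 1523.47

Answer: 1691.75

Derivation:
After 1 (withdraw($200)): balance=$300.00 total_interest=$0.00
After 2 (withdraw($100)): balance=$200.00 total_interest=$0.00
After 3 (deposit($200)): balance=$400.00 total_interest=$0.00
After 4 (deposit($500)): balance=$900.00 total_interest=$0.00
After 5 (month_end (apply 2% monthly interest)): balance=$918.00 total_interest=$18.00
After 6 (month_end (apply 2% monthly interest)): balance=$936.36 total_interest=$36.36
After 7 (deposit($1000)): balance=$1936.36 total_interest=$36.36
After 8 (month_end (apply 2% monthly interest)): balance=$1975.08 total_interest=$75.08
After 9 (withdraw($300)): balance=$1675.08 total_interest=$75.08
After 10 (month_end (apply 2% monthly interest)): balance=$1708.58 total_interest=$108.58
After 11 (withdraw($50)): balance=$1658.58 total_interest=$108.58
After 12 (month_end (apply 2% monthly interest)): balance=$1691.75 total_interest=$141.75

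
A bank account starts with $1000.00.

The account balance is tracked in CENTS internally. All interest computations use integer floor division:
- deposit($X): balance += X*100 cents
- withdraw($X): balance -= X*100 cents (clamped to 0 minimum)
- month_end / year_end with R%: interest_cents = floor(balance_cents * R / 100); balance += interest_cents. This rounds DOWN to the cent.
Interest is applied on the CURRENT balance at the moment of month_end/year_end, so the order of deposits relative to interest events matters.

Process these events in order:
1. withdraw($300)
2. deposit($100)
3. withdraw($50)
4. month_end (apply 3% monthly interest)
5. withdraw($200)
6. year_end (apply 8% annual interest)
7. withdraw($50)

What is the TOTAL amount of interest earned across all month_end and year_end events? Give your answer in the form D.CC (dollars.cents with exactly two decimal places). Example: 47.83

Answer: 68.30

Derivation:
After 1 (withdraw($300)): balance=$700.00 total_interest=$0.00
After 2 (deposit($100)): balance=$800.00 total_interest=$0.00
After 3 (withdraw($50)): balance=$750.00 total_interest=$0.00
After 4 (month_end (apply 3% monthly interest)): balance=$772.50 total_interest=$22.50
After 5 (withdraw($200)): balance=$572.50 total_interest=$22.50
After 6 (year_end (apply 8% annual interest)): balance=$618.30 total_interest=$68.30
After 7 (withdraw($50)): balance=$568.30 total_interest=$68.30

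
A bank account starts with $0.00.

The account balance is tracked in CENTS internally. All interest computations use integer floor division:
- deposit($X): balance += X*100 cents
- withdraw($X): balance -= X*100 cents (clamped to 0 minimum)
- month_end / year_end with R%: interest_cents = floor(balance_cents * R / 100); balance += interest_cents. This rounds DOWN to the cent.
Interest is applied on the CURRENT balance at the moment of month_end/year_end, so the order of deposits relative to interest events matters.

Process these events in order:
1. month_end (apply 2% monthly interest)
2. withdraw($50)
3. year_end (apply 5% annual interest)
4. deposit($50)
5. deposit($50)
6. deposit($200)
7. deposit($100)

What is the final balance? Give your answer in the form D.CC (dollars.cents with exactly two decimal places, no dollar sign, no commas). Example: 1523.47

After 1 (month_end (apply 2% monthly interest)): balance=$0.00 total_interest=$0.00
After 2 (withdraw($50)): balance=$0.00 total_interest=$0.00
After 3 (year_end (apply 5% annual interest)): balance=$0.00 total_interest=$0.00
After 4 (deposit($50)): balance=$50.00 total_interest=$0.00
After 5 (deposit($50)): balance=$100.00 total_interest=$0.00
After 6 (deposit($200)): balance=$300.00 total_interest=$0.00
After 7 (deposit($100)): balance=$400.00 total_interest=$0.00

Answer: 400.00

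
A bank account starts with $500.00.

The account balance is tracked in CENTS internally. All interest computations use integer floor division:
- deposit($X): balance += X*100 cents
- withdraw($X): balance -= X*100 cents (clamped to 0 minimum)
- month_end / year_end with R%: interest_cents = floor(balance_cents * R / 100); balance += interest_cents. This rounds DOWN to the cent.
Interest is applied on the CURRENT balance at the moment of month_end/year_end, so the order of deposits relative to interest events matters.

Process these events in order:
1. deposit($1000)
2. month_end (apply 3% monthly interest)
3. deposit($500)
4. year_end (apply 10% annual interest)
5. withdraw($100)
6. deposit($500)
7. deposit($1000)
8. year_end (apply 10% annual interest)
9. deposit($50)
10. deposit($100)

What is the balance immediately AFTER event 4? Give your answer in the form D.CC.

After 1 (deposit($1000)): balance=$1500.00 total_interest=$0.00
After 2 (month_end (apply 3% monthly interest)): balance=$1545.00 total_interest=$45.00
After 3 (deposit($500)): balance=$2045.00 total_interest=$45.00
After 4 (year_end (apply 10% annual interest)): balance=$2249.50 total_interest=$249.50

Answer: 2249.50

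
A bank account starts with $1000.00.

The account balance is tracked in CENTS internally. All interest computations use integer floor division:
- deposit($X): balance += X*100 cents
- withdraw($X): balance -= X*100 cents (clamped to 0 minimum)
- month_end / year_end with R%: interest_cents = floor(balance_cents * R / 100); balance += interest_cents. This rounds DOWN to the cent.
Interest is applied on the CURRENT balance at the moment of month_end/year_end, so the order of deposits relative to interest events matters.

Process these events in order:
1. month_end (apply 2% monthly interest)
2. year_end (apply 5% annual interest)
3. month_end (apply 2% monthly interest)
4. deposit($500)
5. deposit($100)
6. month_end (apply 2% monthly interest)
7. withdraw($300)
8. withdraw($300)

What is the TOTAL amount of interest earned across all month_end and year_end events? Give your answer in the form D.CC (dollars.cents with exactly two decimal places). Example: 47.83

After 1 (month_end (apply 2% monthly interest)): balance=$1020.00 total_interest=$20.00
After 2 (year_end (apply 5% annual interest)): balance=$1071.00 total_interest=$71.00
After 3 (month_end (apply 2% monthly interest)): balance=$1092.42 total_interest=$92.42
After 4 (deposit($500)): balance=$1592.42 total_interest=$92.42
After 5 (deposit($100)): balance=$1692.42 total_interest=$92.42
After 6 (month_end (apply 2% monthly interest)): balance=$1726.26 total_interest=$126.26
After 7 (withdraw($300)): balance=$1426.26 total_interest=$126.26
After 8 (withdraw($300)): balance=$1126.26 total_interest=$126.26

Answer: 126.26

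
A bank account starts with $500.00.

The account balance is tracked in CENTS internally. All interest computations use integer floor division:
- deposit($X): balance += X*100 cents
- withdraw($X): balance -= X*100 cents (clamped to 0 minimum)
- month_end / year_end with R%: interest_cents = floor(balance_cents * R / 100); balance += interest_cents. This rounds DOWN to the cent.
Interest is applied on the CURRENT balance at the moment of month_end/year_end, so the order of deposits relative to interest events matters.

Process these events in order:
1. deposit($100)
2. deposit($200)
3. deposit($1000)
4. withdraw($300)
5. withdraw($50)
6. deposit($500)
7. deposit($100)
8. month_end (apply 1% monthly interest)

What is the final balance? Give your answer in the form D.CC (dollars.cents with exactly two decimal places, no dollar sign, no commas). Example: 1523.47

After 1 (deposit($100)): balance=$600.00 total_interest=$0.00
After 2 (deposit($200)): balance=$800.00 total_interest=$0.00
After 3 (deposit($1000)): balance=$1800.00 total_interest=$0.00
After 4 (withdraw($300)): balance=$1500.00 total_interest=$0.00
After 5 (withdraw($50)): balance=$1450.00 total_interest=$0.00
After 6 (deposit($500)): balance=$1950.00 total_interest=$0.00
After 7 (deposit($100)): balance=$2050.00 total_interest=$0.00
After 8 (month_end (apply 1% monthly interest)): balance=$2070.50 total_interest=$20.50

Answer: 2070.50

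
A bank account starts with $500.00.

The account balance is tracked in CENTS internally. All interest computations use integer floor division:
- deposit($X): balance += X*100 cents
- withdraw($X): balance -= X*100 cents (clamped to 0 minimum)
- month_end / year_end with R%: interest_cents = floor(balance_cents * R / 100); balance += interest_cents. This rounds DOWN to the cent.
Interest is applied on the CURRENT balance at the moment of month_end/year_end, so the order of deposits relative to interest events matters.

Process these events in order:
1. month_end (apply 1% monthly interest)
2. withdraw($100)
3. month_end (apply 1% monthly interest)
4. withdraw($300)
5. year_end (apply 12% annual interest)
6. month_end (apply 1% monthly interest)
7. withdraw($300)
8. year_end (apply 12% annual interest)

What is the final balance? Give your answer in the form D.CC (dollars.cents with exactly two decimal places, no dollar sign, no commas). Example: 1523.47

Answer: 0.00

Derivation:
After 1 (month_end (apply 1% monthly interest)): balance=$505.00 total_interest=$5.00
After 2 (withdraw($100)): balance=$405.00 total_interest=$5.00
After 3 (month_end (apply 1% monthly interest)): balance=$409.05 total_interest=$9.05
After 4 (withdraw($300)): balance=$109.05 total_interest=$9.05
After 5 (year_end (apply 12% annual interest)): balance=$122.13 total_interest=$22.13
After 6 (month_end (apply 1% monthly interest)): balance=$123.35 total_interest=$23.35
After 7 (withdraw($300)): balance=$0.00 total_interest=$23.35
After 8 (year_end (apply 12% annual interest)): balance=$0.00 total_interest=$23.35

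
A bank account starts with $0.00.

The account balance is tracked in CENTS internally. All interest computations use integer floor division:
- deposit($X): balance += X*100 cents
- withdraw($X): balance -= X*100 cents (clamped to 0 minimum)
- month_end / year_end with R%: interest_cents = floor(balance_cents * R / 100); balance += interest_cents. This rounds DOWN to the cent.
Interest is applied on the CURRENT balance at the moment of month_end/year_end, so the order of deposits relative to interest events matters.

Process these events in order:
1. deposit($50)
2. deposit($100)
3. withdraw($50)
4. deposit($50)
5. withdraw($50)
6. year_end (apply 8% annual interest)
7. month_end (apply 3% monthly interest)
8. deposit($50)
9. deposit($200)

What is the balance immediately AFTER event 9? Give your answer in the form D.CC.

Answer: 361.24

Derivation:
After 1 (deposit($50)): balance=$50.00 total_interest=$0.00
After 2 (deposit($100)): balance=$150.00 total_interest=$0.00
After 3 (withdraw($50)): balance=$100.00 total_interest=$0.00
After 4 (deposit($50)): balance=$150.00 total_interest=$0.00
After 5 (withdraw($50)): balance=$100.00 total_interest=$0.00
After 6 (year_end (apply 8% annual interest)): balance=$108.00 total_interest=$8.00
After 7 (month_end (apply 3% monthly interest)): balance=$111.24 total_interest=$11.24
After 8 (deposit($50)): balance=$161.24 total_interest=$11.24
After 9 (deposit($200)): balance=$361.24 total_interest=$11.24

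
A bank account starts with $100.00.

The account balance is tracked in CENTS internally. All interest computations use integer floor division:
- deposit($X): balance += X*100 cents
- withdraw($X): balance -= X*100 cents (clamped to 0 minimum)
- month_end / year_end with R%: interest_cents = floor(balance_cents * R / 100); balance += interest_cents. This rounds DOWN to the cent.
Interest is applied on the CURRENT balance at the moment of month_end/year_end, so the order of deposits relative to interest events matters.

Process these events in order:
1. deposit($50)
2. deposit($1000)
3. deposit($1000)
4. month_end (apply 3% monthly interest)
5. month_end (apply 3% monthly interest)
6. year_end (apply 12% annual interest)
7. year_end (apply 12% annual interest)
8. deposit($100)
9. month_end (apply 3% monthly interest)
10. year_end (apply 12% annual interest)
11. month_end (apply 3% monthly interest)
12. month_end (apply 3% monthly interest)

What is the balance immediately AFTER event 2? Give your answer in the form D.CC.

Answer: 1150.00

Derivation:
After 1 (deposit($50)): balance=$150.00 total_interest=$0.00
After 2 (deposit($1000)): balance=$1150.00 total_interest=$0.00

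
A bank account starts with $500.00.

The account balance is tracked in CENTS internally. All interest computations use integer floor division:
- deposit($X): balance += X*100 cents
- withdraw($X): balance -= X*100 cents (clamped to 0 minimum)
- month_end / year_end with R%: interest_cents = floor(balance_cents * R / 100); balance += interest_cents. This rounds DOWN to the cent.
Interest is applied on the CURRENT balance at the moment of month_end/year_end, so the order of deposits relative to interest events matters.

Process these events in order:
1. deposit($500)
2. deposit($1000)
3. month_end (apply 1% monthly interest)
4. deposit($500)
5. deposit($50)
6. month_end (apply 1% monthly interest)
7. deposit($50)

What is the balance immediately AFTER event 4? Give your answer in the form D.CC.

Answer: 2520.00

Derivation:
After 1 (deposit($500)): balance=$1000.00 total_interest=$0.00
After 2 (deposit($1000)): balance=$2000.00 total_interest=$0.00
After 3 (month_end (apply 1% monthly interest)): balance=$2020.00 total_interest=$20.00
After 4 (deposit($500)): balance=$2520.00 total_interest=$20.00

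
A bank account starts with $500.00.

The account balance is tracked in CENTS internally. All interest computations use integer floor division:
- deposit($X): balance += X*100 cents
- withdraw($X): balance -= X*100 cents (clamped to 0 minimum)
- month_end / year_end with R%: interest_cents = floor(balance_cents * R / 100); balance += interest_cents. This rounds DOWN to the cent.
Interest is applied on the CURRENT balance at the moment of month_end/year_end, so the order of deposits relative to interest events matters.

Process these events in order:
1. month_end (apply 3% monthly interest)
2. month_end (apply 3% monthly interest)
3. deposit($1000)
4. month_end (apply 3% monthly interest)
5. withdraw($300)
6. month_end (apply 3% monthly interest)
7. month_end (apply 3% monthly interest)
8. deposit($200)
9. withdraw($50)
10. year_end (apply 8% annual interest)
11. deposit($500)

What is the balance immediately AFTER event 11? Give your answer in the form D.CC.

After 1 (month_end (apply 3% monthly interest)): balance=$515.00 total_interest=$15.00
After 2 (month_end (apply 3% monthly interest)): balance=$530.45 total_interest=$30.45
After 3 (deposit($1000)): balance=$1530.45 total_interest=$30.45
After 4 (month_end (apply 3% monthly interest)): balance=$1576.36 total_interest=$76.36
After 5 (withdraw($300)): balance=$1276.36 total_interest=$76.36
After 6 (month_end (apply 3% monthly interest)): balance=$1314.65 total_interest=$114.65
After 7 (month_end (apply 3% monthly interest)): balance=$1354.08 total_interest=$154.08
After 8 (deposit($200)): balance=$1554.08 total_interest=$154.08
After 9 (withdraw($50)): balance=$1504.08 total_interest=$154.08
After 10 (year_end (apply 8% annual interest)): balance=$1624.40 total_interest=$274.40
After 11 (deposit($500)): balance=$2124.40 total_interest=$274.40

Answer: 2124.40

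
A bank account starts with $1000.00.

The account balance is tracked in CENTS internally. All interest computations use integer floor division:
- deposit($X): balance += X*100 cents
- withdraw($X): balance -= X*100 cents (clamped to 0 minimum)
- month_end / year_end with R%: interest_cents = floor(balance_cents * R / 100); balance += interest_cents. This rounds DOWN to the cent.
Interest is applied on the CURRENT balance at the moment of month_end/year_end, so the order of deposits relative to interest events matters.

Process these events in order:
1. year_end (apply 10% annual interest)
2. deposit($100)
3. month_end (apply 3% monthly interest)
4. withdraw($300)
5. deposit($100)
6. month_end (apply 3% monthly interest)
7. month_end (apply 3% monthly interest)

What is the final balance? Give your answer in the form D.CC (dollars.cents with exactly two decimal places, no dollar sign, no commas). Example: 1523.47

Answer: 1099.09

Derivation:
After 1 (year_end (apply 10% annual interest)): balance=$1100.00 total_interest=$100.00
After 2 (deposit($100)): balance=$1200.00 total_interest=$100.00
After 3 (month_end (apply 3% monthly interest)): balance=$1236.00 total_interest=$136.00
After 4 (withdraw($300)): balance=$936.00 total_interest=$136.00
After 5 (deposit($100)): balance=$1036.00 total_interest=$136.00
After 6 (month_end (apply 3% monthly interest)): balance=$1067.08 total_interest=$167.08
After 7 (month_end (apply 3% monthly interest)): balance=$1099.09 total_interest=$199.09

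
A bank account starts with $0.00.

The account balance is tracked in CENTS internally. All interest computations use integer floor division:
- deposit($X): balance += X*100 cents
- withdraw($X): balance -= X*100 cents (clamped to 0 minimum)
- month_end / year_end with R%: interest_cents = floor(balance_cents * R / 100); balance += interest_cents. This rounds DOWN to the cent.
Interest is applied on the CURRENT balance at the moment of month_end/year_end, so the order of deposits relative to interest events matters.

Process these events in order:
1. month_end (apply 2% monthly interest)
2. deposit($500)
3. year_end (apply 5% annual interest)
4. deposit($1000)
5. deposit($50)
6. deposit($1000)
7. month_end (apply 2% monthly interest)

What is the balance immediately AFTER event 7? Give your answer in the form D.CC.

After 1 (month_end (apply 2% monthly interest)): balance=$0.00 total_interest=$0.00
After 2 (deposit($500)): balance=$500.00 total_interest=$0.00
After 3 (year_end (apply 5% annual interest)): balance=$525.00 total_interest=$25.00
After 4 (deposit($1000)): balance=$1525.00 total_interest=$25.00
After 5 (deposit($50)): balance=$1575.00 total_interest=$25.00
After 6 (deposit($1000)): balance=$2575.00 total_interest=$25.00
After 7 (month_end (apply 2% monthly interest)): balance=$2626.50 total_interest=$76.50

Answer: 2626.50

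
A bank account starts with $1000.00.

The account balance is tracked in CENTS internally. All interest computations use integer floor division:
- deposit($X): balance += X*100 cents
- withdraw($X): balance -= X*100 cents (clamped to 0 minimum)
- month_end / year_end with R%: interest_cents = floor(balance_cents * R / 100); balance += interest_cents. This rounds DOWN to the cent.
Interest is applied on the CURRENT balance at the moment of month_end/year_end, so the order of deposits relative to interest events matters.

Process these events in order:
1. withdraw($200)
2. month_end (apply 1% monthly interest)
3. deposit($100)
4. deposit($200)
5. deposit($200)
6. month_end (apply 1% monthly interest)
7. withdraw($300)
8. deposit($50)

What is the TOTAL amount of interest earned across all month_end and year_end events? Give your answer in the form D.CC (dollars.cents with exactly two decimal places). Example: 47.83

After 1 (withdraw($200)): balance=$800.00 total_interest=$0.00
After 2 (month_end (apply 1% monthly interest)): balance=$808.00 total_interest=$8.00
After 3 (deposit($100)): balance=$908.00 total_interest=$8.00
After 4 (deposit($200)): balance=$1108.00 total_interest=$8.00
After 5 (deposit($200)): balance=$1308.00 total_interest=$8.00
After 6 (month_end (apply 1% monthly interest)): balance=$1321.08 total_interest=$21.08
After 7 (withdraw($300)): balance=$1021.08 total_interest=$21.08
After 8 (deposit($50)): balance=$1071.08 total_interest=$21.08

Answer: 21.08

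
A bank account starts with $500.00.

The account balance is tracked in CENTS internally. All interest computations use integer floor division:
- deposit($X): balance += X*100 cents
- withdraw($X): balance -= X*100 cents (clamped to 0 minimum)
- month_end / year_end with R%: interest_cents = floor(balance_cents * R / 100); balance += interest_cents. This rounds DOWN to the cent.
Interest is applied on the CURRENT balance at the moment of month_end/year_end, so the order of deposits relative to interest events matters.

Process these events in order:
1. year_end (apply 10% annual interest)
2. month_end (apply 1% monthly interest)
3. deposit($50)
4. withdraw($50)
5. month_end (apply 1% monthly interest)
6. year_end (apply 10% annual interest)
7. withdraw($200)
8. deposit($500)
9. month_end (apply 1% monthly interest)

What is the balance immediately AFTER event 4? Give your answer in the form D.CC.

Answer: 555.50

Derivation:
After 1 (year_end (apply 10% annual interest)): balance=$550.00 total_interest=$50.00
After 2 (month_end (apply 1% monthly interest)): balance=$555.50 total_interest=$55.50
After 3 (deposit($50)): balance=$605.50 total_interest=$55.50
After 4 (withdraw($50)): balance=$555.50 total_interest=$55.50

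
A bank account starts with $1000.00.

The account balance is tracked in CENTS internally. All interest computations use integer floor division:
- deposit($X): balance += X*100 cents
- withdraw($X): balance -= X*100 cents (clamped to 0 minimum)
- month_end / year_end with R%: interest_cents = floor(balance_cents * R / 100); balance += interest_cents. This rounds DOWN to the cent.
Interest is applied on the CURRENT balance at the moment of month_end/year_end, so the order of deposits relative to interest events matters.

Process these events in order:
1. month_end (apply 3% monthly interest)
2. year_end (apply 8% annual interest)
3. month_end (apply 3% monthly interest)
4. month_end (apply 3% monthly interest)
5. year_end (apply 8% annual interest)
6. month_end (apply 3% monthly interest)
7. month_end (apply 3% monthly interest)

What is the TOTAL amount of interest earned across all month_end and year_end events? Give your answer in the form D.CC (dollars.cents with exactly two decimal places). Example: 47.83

Answer: 352.16

Derivation:
After 1 (month_end (apply 3% monthly interest)): balance=$1030.00 total_interest=$30.00
After 2 (year_end (apply 8% annual interest)): balance=$1112.40 total_interest=$112.40
After 3 (month_end (apply 3% monthly interest)): balance=$1145.77 total_interest=$145.77
After 4 (month_end (apply 3% monthly interest)): balance=$1180.14 total_interest=$180.14
After 5 (year_end (apply 8% annual interest)): balance=$1274.55 total_interest=$274.55
After 6 (month_end (apply 3% monthly interest)): balance=$1312.78 total_interest=$312.78
After 7 (month_end (apply 3% monthly interest)): balance=$1352.16 total_interest=$352.16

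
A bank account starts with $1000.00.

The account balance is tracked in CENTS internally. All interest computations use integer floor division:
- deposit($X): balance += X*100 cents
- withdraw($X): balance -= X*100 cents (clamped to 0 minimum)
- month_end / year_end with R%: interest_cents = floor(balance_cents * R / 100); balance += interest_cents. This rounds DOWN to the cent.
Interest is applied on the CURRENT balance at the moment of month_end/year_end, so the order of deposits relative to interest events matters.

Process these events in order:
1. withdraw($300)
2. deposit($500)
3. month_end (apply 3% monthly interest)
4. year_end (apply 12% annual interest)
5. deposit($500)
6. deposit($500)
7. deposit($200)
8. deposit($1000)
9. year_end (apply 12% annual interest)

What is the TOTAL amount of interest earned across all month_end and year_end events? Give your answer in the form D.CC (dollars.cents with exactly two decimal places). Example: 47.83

After 1 (withdraw($300)): balance=$700.00 total_interest=$0.00
After 2 (deposit($500)): balance=$1200.00 total_interest=$0.00
After 3 (month_end (apply 3% monthly interest)): balance=$1236.00 total_interest=$36.00
After 4 (year_end (apply 12% annual interest)): balance=$1384.32 total_interest=$184.32
After 5 (deposit($500)): balance=$1884.32 total_interest=$184.32
After 6 (deposit($500)): balance=$2384.32 total_interest=$184.32
After 7 (deposit($200)): balance=$2584.32 total_interest=$184.32
After 8 (deposit($1000)): balance=$3584.32 total_interest=$184.32
After 9 (year_end (apply 12% annual interest)): balance=$4014.43 total_interest=$614.43

Answer: 614.43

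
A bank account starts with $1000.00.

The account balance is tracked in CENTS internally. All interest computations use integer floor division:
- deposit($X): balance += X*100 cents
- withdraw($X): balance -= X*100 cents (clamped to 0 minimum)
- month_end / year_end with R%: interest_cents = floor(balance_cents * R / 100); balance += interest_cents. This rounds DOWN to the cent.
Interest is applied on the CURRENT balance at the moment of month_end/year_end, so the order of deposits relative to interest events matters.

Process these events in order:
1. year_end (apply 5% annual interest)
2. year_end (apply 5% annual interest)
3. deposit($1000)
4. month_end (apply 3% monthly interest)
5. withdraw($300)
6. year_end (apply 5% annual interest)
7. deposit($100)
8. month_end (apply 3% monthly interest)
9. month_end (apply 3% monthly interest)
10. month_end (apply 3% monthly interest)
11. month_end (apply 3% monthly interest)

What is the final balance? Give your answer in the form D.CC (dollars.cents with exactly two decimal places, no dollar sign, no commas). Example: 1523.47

After 1 (year_end (apply 5% annual interest)): balance=$1050.00 total_interest=$50.00
After 2 (year_end (apply 5% annual interest)): balance=$1102.50 total_interest=$102.50
After 3 (deposit($1000)): balance=$2102.50 total_interest=$102.50
After 4 (month_end (apply 3% monthly interest)): balance=$2165.57 total_interest=$165.57
After 5 (withdraw($300)): balance=$1865.57 total_interest=$165.57
After 6 (year_end (apply 5% annual interest)): balance=$1958.84 total_interest=$258.84
After 7 (deposit($100)): balance=$2058.84 total_interest=$258.84
After 8 (month_end (apply 3% monthly interest)): balance=$2120.60 total_interest=$320.60
After 9 (month_end (apply 3% monthly interest)): balance=$2184.21 total_interest=$384.21
After 10 (month_end (apply 3% monthly interest)): balance=$2249.73 total_interest=$449.73
After 11 (month_end (apply 3% monthly interest)): balance=$2317.22 total_interest=$517.22

Answer: 2317.22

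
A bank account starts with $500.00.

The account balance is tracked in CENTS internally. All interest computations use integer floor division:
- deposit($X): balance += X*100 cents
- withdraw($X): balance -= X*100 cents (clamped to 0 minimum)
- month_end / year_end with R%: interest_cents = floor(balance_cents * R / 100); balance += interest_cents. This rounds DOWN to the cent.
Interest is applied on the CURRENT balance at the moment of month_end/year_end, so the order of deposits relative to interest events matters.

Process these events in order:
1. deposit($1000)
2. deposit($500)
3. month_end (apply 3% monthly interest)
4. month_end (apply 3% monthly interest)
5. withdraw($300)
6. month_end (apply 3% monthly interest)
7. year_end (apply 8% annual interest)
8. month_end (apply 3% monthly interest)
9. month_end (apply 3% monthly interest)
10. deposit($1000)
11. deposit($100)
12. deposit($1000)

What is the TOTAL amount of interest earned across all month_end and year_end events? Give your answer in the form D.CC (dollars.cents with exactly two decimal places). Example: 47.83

After 1 (deposit($1000)): balance=$1500.00 total_interest=$0.00
After 2 (deposit($500)): balance=$2000.00 total_interest=$0.00
After 3 (month_end (apply 3% monthly interest)): balance=$2060.00 total_interest=$60.00
After 4 (month_end (apply 3% monthly interest)): balance=$2121.80 total_interest=$121.80
After 5 (withdraw($300)): balance=$1821.80 total_interest=$121.80
After 6 (month_end (apply 3% monthly interest)): balance=$1876.45 total_interest=$176.45
After 7 (year_end (apply 8% annual interest)): balance=$2026.56 total_interest=$326.56
After 8 (month_end (apply 3% monthly interest)): balance=$2087.35 total_interest=$387.35
After 9 (month_end (apply 3% monthly interest)): balance=$2149.97 total_interest=$449.97
After 10 (deposit($1000)): balance=$3149.97 total_interest=$449.97
After 11 (deposit($100)): balance=$3249.97 total_interest=$449.97
After 12 (deposit($1000)): balance=$4249.97 total_interest=$449.97

Answer: 449.97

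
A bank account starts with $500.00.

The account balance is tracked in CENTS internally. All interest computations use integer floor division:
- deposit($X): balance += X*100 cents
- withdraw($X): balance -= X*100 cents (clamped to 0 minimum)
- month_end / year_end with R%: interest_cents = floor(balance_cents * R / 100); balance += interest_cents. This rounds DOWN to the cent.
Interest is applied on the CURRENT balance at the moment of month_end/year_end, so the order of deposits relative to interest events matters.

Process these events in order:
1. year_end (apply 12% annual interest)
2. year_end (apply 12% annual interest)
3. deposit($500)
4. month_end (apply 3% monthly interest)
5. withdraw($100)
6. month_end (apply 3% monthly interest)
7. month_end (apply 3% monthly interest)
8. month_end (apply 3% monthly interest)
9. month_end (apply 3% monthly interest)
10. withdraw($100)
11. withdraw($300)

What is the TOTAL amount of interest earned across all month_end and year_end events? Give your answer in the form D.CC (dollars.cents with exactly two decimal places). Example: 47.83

Answer: 294.16

Derivation:
After 1 (year_end (apply 12% annual interest)): balance=$560.00 total_interest=$60.00
After 2 (year_end (apply 12% annual interest)): balance=$627.20 total_interest=$127.20
After 3 (deposit($500)): balance=$1127.20 total_interest=$127.20
After 4 (month_end (apply 3% monthly interest)): balance=$1161.01 total_interest=$161.01
After 5 (withdraw($100)): balance=$1061.01 total_interest=$161.01
After 6 (month_end (apply 3% monthly interest)): balance=$1092.84 total_interest=$192.84
After 7 (month_end (apply 3% monthly interest)): balance=$1125.62 total_interest=$225.62
After 8 (month_end (apply 3% monthly interest)): balance=$1159.38 total_interest=$259.38
After 9 (month_end (apply 3% monthly interest)): balance=$1194.16 total_interest=$294.16
After 10 (withdraw($100)): balance=$1094.16 total_interest=$294.16
After 11 (withdraw($300)): balance=$794.16 total_interest=$294.16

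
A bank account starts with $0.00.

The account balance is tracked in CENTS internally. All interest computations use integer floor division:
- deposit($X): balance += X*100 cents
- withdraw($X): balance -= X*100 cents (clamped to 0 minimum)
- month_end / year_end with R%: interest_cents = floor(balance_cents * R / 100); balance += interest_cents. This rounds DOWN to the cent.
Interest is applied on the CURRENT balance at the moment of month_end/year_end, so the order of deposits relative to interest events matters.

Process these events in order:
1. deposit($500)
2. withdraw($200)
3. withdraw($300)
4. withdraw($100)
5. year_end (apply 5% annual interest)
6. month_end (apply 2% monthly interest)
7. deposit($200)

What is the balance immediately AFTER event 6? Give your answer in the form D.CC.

After 1 (deposit($500)): balance=$500.00 total_interest=$0.00
After 2 (withdraw($200)): balance=$300.00 total_interest=$0.00
After 3 (withdraw($300)): balance=$0.00 total_interest=$0.00
After 4 (withdraw($100)): balance=$0.00 total_interest=$0.00
After 5 (year_end (apply 5% annual interest)): balance=$0.00 total_interest=$0.00
After 6 (month_end (apply 2% monthly interest)): balance=$0.00 total_interest=$0.00

Answer: 0.00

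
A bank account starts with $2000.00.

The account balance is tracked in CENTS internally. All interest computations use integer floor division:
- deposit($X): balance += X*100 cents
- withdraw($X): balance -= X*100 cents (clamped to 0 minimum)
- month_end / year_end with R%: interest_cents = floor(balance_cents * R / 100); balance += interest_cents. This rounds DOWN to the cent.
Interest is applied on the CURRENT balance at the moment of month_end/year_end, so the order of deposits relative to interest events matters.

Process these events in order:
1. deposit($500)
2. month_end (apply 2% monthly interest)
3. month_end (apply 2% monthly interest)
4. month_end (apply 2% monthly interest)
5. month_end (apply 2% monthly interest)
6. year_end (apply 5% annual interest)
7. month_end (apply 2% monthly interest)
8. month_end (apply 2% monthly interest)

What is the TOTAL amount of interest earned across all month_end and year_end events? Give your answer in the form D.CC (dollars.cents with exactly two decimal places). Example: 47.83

After 1 (deposit($500)): balance=$2500.00 total_interest=$0.00
After 2 (month_end (apply 2% monthly interest)): balance=$2550.00 total_interest=$50.00
After 3 (month_end (apply 2% monthly interest)): balance=$2601.00 total_interest=$101.00
After 4 (month_end (apply 2% monthly interest)): balance=$2653.02 total_interest=$153.02
After 5 (month_end (apply 2% monthly interest)): balance=$2706.08 total_interest=$206.08
After 6 (year_end (apply 5% annual interest)): balance=$2841.38 total_interest=$341.38
After 7 (month_end (apply 2% monthly interest)): balance=$2898.20 total_interest=$398.20
After 8 (month_end (apply 2% monthly interest)): balance=$2956.16 total_interest=$456.16

Answer: 456.16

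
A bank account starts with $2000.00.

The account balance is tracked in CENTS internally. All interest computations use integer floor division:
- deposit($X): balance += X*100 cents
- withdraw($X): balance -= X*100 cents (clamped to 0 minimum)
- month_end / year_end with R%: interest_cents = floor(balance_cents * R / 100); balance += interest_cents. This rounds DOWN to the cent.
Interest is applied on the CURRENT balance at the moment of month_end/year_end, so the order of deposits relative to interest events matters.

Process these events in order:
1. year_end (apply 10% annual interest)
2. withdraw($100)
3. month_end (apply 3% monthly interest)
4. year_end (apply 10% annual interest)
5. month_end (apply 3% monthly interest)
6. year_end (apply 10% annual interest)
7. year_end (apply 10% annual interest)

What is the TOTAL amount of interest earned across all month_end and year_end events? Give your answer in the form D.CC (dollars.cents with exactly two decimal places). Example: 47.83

Answer: 1065.30

Derivation:
After 1 (year_end (apply 10% annual interest)): balance=$2200.00 total_interest=$200.00
After 2 (withdraw($100)): balance=$2100.00 total_interest=$200.00
After 3 (month_end (apply 3% monthly interest)): balance=$2163.00 total_interest=$263.00
After 4 (year_end (apply 10% annual interest)): balance=$2379.30 total_interest=$479.30
After 5 (month_end (apply 3% monthly interest)): balance=$2450.67 total_interest=$550.67
After 6 (year_end (apply 10% annual interest)): balance=$2695.73 total_interest=$795.73
After 7 (year_end (apply 10% annual interest)): balance=$2965.30 total_interest=$1065.30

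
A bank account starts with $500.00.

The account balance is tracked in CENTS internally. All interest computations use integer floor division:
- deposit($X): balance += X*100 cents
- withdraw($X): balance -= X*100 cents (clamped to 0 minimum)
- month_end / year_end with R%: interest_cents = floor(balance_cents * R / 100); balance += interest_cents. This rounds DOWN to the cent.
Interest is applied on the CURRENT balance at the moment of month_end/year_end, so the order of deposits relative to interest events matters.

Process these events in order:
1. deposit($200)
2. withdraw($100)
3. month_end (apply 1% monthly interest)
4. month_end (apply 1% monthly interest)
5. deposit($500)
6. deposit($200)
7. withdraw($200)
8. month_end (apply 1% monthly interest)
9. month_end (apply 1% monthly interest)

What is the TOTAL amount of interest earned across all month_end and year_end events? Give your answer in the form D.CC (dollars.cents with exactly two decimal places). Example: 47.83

Answer: 34.41

Derivation:
After 1 (deposit($200)): balance=$700.00 total_interest=$0.00
After 2 (withdraw($100)): balance=$600.00 total_interest=$0.00
After 3 (month_end (apply 1% monthly interest)): balance=$606.00 total_interest=$6.00
After 4 (month_end (apply 1% monthly interest)): balance=$612.06 total_interest=$12.06
After 5 (deposit($500)): balance=$1112.06 total_interest=$12.06
After 6 (deposit($200)): balance=$1312.06 total_interest=$12.06
After 7 (withdraw($200)): balance=$1112.06 total_interest=$12.06
After 8 (month_end (apply 1% monthly interest)): balance=$1123.18 total_interest=$23.18
After 9 (month_end (apply 1% monthly interest)): balance=$1134.41 total_interest=$34.41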